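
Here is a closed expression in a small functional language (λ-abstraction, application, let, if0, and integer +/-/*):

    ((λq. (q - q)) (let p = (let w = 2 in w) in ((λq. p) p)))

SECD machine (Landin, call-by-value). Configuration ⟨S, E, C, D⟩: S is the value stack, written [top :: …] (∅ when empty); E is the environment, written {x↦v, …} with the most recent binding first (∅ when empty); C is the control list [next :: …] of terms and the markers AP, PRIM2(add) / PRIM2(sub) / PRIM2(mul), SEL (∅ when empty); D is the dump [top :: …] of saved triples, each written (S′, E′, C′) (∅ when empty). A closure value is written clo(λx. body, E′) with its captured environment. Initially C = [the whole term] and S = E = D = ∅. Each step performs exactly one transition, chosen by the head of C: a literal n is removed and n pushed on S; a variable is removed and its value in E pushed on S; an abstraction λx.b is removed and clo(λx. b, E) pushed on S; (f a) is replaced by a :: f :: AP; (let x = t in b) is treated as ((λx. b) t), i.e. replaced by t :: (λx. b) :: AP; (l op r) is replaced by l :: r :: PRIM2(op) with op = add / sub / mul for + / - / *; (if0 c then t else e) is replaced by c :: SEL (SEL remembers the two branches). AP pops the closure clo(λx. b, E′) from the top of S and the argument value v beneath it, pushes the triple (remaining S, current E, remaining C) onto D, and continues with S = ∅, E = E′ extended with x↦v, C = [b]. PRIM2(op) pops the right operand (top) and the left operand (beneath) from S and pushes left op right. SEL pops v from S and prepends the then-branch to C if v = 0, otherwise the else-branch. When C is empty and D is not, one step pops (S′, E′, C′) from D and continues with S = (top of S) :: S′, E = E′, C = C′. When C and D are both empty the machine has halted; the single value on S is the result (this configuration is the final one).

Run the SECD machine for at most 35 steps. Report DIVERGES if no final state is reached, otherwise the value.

Answer: 0

Derivation:
t=0: ⟨S=∅; E=∅; C=[((λq. (q - q)) (let p = (let w = 2 in w) in ((λq. p) p)))]; D=∅⟩
t=1: ⟨S=∅; E=∅; C=[(let p = (let w = 2 in w) in ((λq. p) p)) :: (λq. (q - q)) :: AP]; D=∅⟩
t=2: ⟨S=∅; E=∅; C=[(let w = 2 in w) :: (λp. ((λq. p) p)) :: AP :: (λq. (q - q)) :: AP]; D=∅⟩
t=3: ⟨S=∅; E=∅; C=[2 :: (λw. w) :: AP :: (λp. ((λq. p) p)) :: AP :: (λq. (q - q)) :: AP]; D=∅⟩
t=4: ⟨S=[2]; E=∅; C=[(λw. w) :: AP :: (λp. ((λq. p) p)) :: AP :: (λq. (q - q)) :: AP]; D=∅⟩
t=5: ⟨S=[clo(λw. w, ∅) :: 2]; E=∅; C=[AP :: (λp. ((λq. p) p)) :: AP :: (λq. (q - q)) :: AP]; D=∅⟩
t=6: ⟨S=∅; E={w↦2}; C=[w]; D=[(∅, ∅, [(λp. ((λq. p) p)) :: AP :: (λq. (q - q)) :: AP])]⟩
t=7: ⟨S=[2]; E={w↦2}; C=∅; D=[(∅, ∅, [(λp. ((λq. p) p)) :: AP :: (λq. (q - q)) :: AP])]⟩
t=8: ⟨S=[2]; E=∅; C=[(λp. ((λq. p) p)) :: AP :: (λq. (q - q)) :: AP]; D=∅⟩
t=9: ⟨S=[clo(λp. ((λq. p) p), ∅) :: 2]; E=∅; C=[AP :: (λq. (q - q)) :: AP]; D=∅⟩
t=10: ⟨S=∅; E={p↦2}; C=[((λq. p) p)]; D=[(∅, ∅, [(λq. (q - q)) :: AP])]⟩
t=11: ⟨S=∅; E={p↦2}; C=[p :: (λq. p) :: AP]; D=[(∅, ∅, [(λq. (q - q)) :: AP])]⟩
t=12: ⟨S=[2]; E={p↦2}; C=[(λq. p) :: AP]; D=[(∅, ∅, [(λq. (q - q)) :: AP])]⟩
t=13: ⟨S=[clo(λq. p, {p↦2}) :: 2]; E={p↦2}; C=[AP]; D=[(∅, ∅, [(λq. (q - q)) :: AP])]⟩
t=14: ⟨S=∅; E={q↦2, p↦2}; C=[p]; D=[(∅, {p↦2}, ∅) :: (∅, ∅, [(λq. (q - q)) :: AP])]⟩
t=15: ⟨S=[2]; E={q↦2, p↦2}; C=∅; D=[(∅, {p↦2}, ∅) :: (∅, ∅, [(λq. (q - q)) :: AP])]⟩
t=16: ⟨S=[2]; E={p↦2}; C=∅; D=[(∅, ∅, [(λq. (q - q)) :: AP])]⟩
t=17: ⟨S=[2]; E=∅; C=[(λq. (q - q)) :: AP]; D=∅⟩
t=18: ⟨S=[clo(λq. (q - q), ∅) :: 2]; E=∅; C=[AP]; D=∅⟩
t=19: ⟨S=∅; E={q↦2}; C=[(q - q)]; D=[(∅, ∅, ∅)]⟩
t=20: ⟨S=∅; E={q↦2}; C=[q :: q :: PRIM2(sub)]; D=[(∅, ∅, ∅)]⟩
t=21: ⟨S=[2]; E={q↦2}; C=[q :: PRIM2(sub)]; D=[(∅, ∅, ∅)]⟩
t=22: ⟨S=[2 :: 2]; E={q↦2}; C=[PRIM2(sub)]; D=[(∅, ∅, ∅)]⟩
t=23: ⟨S=[0]; E={q↦2}; C=∅; D=[(∅, ∅, ∅)]⟩
t=24: ⟨S=[0]; E=∅; C=∅; D=∅⟩
→ final value 0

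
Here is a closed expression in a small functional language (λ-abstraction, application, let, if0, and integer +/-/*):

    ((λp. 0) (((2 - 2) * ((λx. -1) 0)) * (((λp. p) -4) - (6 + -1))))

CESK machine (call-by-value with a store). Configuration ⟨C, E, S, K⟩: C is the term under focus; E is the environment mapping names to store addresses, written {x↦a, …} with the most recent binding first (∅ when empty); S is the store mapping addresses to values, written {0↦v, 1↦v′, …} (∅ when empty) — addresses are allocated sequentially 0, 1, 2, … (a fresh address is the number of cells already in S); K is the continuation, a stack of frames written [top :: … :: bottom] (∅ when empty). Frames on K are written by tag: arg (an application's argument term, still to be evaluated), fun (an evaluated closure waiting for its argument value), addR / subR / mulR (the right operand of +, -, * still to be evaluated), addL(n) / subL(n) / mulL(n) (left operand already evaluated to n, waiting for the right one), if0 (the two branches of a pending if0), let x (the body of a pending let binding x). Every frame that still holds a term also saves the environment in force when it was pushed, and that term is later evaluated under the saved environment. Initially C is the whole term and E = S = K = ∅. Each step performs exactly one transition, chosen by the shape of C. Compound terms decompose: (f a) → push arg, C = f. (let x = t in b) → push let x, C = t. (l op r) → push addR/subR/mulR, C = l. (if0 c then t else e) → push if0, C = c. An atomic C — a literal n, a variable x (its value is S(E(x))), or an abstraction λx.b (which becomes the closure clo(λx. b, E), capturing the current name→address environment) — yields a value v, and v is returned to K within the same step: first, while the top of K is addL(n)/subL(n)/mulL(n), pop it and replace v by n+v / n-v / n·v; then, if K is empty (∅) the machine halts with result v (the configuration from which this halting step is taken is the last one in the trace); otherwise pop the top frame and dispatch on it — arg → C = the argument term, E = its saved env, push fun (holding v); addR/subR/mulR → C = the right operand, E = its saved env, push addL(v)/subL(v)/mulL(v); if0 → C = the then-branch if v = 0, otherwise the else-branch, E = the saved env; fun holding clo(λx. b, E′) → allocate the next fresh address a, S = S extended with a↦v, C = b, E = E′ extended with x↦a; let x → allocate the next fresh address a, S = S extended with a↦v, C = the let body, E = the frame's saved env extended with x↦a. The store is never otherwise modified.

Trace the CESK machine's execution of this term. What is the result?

Answer: 0

Derivation:
t=0: [C=((λp. 0) (((2 - 2) * ((λx. -1) 0)) * (((λp. p) -4) - (6 + -1)))) | E=∅ | S=∅ | K=∅]
t=1: [C=(λp. 0) | E=∅ | S=∅ | K=[arg]]
t=2: [C=(((2 - 2) * ((λx. -1) 0)) * (((λp. p) -4) - (6 + -1))) | E=∅ | S=∅ | K=[fun]]
t=3: [C=((2 - 2) * ((λx. -1) 0)) | E=∅ | S=∅ | K=[mulR :: fun]]
t=4: [C=(2 - 2) | E=∅ | S=∅ | K=[mulR :: mulR :: fun]]
t=5: [C=2 | E=∅ | S=∅ | K=[subR :: mulR :: mulR :: fun]]
t=6: [C=2 | E=∅ | S=∅ | K=[subL(2) :: mulR :: mulR :: fun]]
t=7: [C=((λx. -1) 0) | E=∅ | S=∅ | K=[mulL(0) :: mulR :: fun]]
t=8: [C=(λx. -1) | E=∅ | S=∅ | K=[arg :: mulL(0) :: mulR :: fun]]
t=9: [C=0 | E=∅ | S=∅ | K=[fun :: mulL(0) :: mulR :: fun]]
t=10: [C=-1 | E={x↦0} | S={0↦0} | K=[mulL(0) :: mulR :: fun]]
t=11: [C=(((λp. p) -4) - (6 + -1)) | E=∅ | S={0↦0} | K=[mulL(0) :: fun]]
t=12: [C=((λp. p) -4) | E=∅ | S={0↦0} | K=[subR :: mulL(0) :: fun]]
t=13: [C=(λp. p) | E=∅ | S={0↦0} | K=[arg :: subR :: mulL(0) :: fun]]
t=14: [C=-4 | E=∅ | S={0↦0} | K=[fun :: subR :: mulL(0) :: fun]]
t=15: [C=p | E={p↦1} | S={0↦0, 1↦-4} | K=[subR :: mulL(0) :: fun]]
t=16: [C=(6 + -1) | E=∅ | S={0↦0, 1↦-4} | K=[subL(-4) :: mulL(0) :: fun]]
t=17: [C=6 | E=∅ | S={0↦0, 1↦-4} | K=[addR :: subL(-4) :: mulL(0) :: fun]]
t=18: [C=-1 | E=∅ | S={0↦0, 1↦-4} | K=[addL(6) :: subL(-4) :: mulL(0) :: fun]]
t=19: [C=0 | E={p↦2} | S={0↦0, 1↦-4, 2↦0} | K=∅]
→ final value 0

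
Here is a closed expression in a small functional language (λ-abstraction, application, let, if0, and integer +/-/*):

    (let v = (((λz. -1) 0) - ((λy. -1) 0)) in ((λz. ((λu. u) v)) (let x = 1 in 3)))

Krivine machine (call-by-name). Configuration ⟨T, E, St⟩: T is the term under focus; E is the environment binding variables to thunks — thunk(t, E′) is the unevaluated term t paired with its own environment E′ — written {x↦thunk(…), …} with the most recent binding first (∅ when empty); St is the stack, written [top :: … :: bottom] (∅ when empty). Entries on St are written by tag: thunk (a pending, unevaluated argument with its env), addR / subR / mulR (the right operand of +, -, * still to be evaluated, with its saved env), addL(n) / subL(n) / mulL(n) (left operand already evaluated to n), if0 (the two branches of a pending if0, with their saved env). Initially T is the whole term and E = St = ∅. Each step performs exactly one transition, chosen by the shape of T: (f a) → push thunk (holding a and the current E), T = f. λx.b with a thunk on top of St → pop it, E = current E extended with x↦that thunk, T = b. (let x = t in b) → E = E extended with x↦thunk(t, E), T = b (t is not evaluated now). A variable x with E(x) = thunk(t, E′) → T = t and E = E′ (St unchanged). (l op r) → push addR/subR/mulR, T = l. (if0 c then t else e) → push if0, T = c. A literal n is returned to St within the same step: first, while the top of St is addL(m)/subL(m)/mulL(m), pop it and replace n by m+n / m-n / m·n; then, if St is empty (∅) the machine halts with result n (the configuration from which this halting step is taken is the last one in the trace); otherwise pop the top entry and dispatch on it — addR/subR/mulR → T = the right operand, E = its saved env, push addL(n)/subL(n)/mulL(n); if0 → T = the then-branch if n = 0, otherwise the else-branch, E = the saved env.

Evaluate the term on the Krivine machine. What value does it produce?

step 0: [T=(let v = (((λz. -1) 0) - ((λy. -1) 0)) in ((λz. ((λu. u) v)) (let x = 1 in 3))) | E=∅ | St=∅]
step 1: [T=((λz. ((λu. u) v)) (let x = 1 in 3)) | E={v↦thunk((((λz. -1) 0) - ((λy. -1) 0)), ∅)} | St=∅]
step 2: [T=(λz. ((λu. u) v)) | E={v↦thunk((((λz. -1) 0) - ((λy. -1) 0)), ∅)} | St=[thunk]]
step 3: [T=((λu. u) v) | E={z↦thunk((let x = 1 in 3), {v↦thunk((((λz. -1) 0) - ((λy. -1) 0)), ∅)}), v↦thunk((((λz. -1) 0) - ((λy. -1) 0)), ∅)} | St=∅]
step 4: [T=(λu. u) | E={z↦thunk((let x = 1 in 3), {v↦thunk((((λz. -1) 0) - ((λy. -1) 0)), ∅)}), v↦thunk((((λz. -1) 0) - ((λy. -1) 0)), ∅)} | St=[thunk]]
step 5: [T=u | E={u↦thunk(v, {z↦thunk((let x = 1 in 3), {v↦thunk((((λz. -1) 0) - ((λy. -1) 0)), ∅)}), v↦thunk((((λz. -1) 0) - ((λy. -1) 0)), ∅)}), z↦thunk((let x = 1 in 3), {v↦thunk((((λz. -1) 0) - ((λy. -1) 0)), ∅)}), v↦thunk((((λz. -1) 0) - ((λy. -1) 0)), ∅)} | St=∅]
step 6: [T=v | E={z↦thunk((let x = 1 in 3), {v↦thunk((((λz. -1) 0) - ((λy. -1) 0)), ∅)}), v↦thunk((((λz. -1) 0) - ((λy. -1) 0)), ∅)} | St=∅]
step 7: [T=(((λz. -1) 0) - ((λy. -1) 0)) | E=∅ | St=∅]
step 8: [T=((λz. -1) 0) | E=∅ | St=[subR]]
step 9: [T=(λz. -1) | E=∅ | St=[thunk :: subR]]
step 10: [T=-1 | E={z↦thunk(0, ∅)} | St=[subR]]
step 11: [T=((λy. -1) 0) | E=∅ | St=[subL(-1)]]
step 12: [T=(λy. -1) | E=∅ | St=[thunk :: subL(-1)]]
step 13: [T=-1 | E={y↦thunk(0, ∅)} | St=[subL(-1)]]
→ final value 0

Answer: 0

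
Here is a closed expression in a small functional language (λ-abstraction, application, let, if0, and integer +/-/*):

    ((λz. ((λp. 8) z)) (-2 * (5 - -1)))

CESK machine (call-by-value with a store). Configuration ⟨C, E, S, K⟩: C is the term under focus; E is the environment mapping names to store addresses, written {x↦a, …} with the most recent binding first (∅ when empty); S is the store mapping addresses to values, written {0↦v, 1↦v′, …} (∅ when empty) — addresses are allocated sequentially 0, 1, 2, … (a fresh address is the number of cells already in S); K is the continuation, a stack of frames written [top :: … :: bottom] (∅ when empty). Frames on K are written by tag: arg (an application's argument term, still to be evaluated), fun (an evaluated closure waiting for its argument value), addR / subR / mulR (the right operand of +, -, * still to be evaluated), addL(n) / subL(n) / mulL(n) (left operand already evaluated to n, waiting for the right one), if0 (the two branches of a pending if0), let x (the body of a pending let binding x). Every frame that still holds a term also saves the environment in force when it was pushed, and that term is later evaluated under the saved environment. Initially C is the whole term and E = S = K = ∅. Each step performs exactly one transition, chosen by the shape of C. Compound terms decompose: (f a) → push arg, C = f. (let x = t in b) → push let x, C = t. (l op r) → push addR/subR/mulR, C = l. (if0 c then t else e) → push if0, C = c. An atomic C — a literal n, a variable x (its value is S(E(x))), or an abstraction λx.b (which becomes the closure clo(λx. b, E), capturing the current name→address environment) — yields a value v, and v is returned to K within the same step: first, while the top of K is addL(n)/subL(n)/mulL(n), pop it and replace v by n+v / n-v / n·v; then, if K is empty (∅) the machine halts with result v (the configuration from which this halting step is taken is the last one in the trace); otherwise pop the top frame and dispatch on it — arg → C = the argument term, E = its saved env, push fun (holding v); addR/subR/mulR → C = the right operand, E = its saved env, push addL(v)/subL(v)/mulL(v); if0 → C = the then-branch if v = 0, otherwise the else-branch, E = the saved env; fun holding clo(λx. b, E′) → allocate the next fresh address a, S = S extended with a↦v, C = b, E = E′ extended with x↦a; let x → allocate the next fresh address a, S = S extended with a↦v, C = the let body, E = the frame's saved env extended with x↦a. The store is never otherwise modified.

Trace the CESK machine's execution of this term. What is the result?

Answer: 8

Execution trace:
[0] [C=((λz. ((λp. 8) z)) (-2 * (5 - -1))) | E=∅ | S=∅ | K=∅]
[1] [C=(λz. ((λp. 8) z)) | E=∅ | S=∅ | K=[arg]]
[2] [C=(-2 * (5 - -1)) | E=∅ | S=∅ | K=[fun]]
[3] [C=-2 | E=∅ | S=∅ | K=[mulR :: fun]]
[4] [C=(5 - -1) | E=∅ | S=∅ | K=[mulL(-2) :: fun]]
[5] [C=5 | E=∅ | S=∅ | K=[subR :: mulL(-2) :: fun]]
[6] [C=-1 | E=∅ | S=∅ | K=[subL(5) :: mulL(-2) :: fun]]
[7] [C=((λp. 8) z) | E={z↦0} | S={0↦-12} | K=∅]
[8] [C=(λp. 8) | E={z↦0} | S={0↦-12} | K=[arg]]
[9] [C=z | E={z↦0} | S={0↦-12} | K=[fun]]
[10] [C=8 | E={p↦1, z↦0} | S={0↦-12, 1↦-12} | K=∅]
→ final value 8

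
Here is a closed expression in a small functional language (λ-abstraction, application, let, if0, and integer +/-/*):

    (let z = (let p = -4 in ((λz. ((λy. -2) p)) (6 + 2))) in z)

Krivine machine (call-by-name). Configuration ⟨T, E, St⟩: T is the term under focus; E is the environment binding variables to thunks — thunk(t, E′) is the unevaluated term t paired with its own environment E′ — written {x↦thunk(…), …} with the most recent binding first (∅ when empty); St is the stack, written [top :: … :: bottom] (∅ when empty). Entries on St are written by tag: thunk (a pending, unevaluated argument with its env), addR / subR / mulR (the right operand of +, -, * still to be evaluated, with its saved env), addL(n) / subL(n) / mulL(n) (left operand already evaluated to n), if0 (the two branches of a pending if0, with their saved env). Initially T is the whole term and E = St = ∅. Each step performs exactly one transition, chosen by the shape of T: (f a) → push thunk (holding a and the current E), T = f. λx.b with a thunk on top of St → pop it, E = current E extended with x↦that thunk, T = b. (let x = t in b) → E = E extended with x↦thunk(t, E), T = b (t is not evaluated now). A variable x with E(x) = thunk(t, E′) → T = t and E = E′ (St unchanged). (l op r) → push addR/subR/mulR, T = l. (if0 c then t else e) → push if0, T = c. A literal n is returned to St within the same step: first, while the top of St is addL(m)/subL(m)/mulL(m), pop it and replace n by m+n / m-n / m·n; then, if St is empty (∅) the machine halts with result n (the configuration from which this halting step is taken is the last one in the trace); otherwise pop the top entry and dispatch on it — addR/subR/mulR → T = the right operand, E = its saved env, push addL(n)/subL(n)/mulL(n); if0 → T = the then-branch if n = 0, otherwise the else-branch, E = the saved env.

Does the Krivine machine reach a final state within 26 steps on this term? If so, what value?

Answer: -2

Execution trace:
[0] [T=(let z = (let p = -4 in ((λz. ((λy. -2) p)) (6 + 2))) in z) | E=∅ | St=∅]
[1] [T=z | E={z↦thunk((let p = -4 in ((λz. ((λy. -2) p)) (6 + 2))), ∅)} | St=∅]
[2] [T=(let p = -4 in ((λz. ((λy. -2) p)) (6 + 2))) | E=∅ | St=∅]
[3] [T=((λz. ((λy. -2) p)) (6 + 2)) | E={p↦thunk(-4, ∅)} | St=∅]
[4] [T=(λz. ((λy. -2) p)) | E={p↦thunk(-4, ∅)} | St=[thunk]]
[5] [T=((λy. -2) p) | E={z↦thunk((6 + 2), {p↦thunk(-4, ∅)}), p↦thunk(-4, ∅)} | St=∅]
[6] [T=(λy. -2) | E={z↦thunk((6 + 2), {p↦thunk(-4, ∅)}), p↦thunk(-4, ∅)} | St=[thunk]]
[7] [T=-2 | E={y↦thunk(p, {z↦thunk((6 + 2), {p↦thunk(-4, ∅)}), p↦thunk(-4, ∅)}), z↦thunk((6 + 2), {p↦thunk(-4, ∅)}), p↦thunk(-4, ∅)} | St=∅]
→ final value -2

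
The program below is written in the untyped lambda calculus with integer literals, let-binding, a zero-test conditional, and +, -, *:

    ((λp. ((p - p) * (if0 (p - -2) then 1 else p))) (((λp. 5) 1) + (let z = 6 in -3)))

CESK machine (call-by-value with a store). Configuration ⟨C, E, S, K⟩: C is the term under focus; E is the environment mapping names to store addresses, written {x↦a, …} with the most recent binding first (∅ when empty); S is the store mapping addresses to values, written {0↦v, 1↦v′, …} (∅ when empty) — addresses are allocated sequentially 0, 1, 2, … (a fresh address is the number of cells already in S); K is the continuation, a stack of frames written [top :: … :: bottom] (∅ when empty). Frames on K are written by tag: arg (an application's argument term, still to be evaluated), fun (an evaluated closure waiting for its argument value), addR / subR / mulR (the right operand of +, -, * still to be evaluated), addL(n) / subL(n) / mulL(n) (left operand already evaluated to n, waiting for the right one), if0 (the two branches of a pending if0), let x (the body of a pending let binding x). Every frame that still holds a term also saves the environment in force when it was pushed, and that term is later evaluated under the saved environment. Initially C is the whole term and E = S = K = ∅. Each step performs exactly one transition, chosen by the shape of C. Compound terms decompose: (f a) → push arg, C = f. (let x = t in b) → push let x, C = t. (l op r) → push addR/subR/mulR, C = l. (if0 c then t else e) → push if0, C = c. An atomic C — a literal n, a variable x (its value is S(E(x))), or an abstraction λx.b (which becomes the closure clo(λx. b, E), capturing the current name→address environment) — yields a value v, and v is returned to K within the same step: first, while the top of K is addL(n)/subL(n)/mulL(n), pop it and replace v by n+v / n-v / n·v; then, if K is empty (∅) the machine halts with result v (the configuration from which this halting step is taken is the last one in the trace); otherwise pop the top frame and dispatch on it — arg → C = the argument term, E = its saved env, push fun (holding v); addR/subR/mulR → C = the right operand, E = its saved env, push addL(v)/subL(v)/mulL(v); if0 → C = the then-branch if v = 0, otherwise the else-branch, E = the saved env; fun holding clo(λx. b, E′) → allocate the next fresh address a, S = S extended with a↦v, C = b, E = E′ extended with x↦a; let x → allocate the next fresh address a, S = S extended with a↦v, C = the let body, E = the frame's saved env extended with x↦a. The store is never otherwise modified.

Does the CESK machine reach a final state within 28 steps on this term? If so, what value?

Answer: 0

Execution trace:
t=0: [C=((λp. ((p - p) * (if0 (p - -2) then 1 else p))) (((λp. 5) 1) + (let z = 6 in -3))) | E=∅ | S=∅ | K=∅]
t=1: [C=(λp. ((p - p) * (if0 (p - -2) then 1 else p))) | E=∅ | S=∅ | K=[arg]]
t=2: [C=(((λp. 5) 1) + (let z = 6 in -3)) | E=∅ | S=∅ | K=[fun]]
t=3: [C=((λp. 5) 1) | E=∅ | S=∅ | K=[addR :: fun]]
t=4: [C=(λp. 5) | E=∅ | S=∅ | K=[arg :: addR :: fun]]
t=5: [C=1 | E=∅ | S=∅ | K=[fun :: addR :: fun]]
t=6: [C=5 | E={p↦0} | S={0↦1} | K=[addR :: fun]]
t=7: [C=(let z = 6 in -3) | E=∅ | S={0↦1} | K=[addL(5) :: fun]]
t=8: [C=6 | E=∅ | S={0↦1} | K=[let z :: addL(5) :: fun]]
t=9: [C=-3 | E={z↦1} | S={0↦1, 1↦6} | K=[addL(5) :: fun]]
t=10: [C=((p - p) * (if0 (p - -2) then 1 else p)) | E={p↦2} | S={0↦1, 1↦6, 2↦2} | K=∅]
t=11: [C=(p - p) | E={p↦2} | S={0↦1, 1↦6, 2↦2} | K=[mulR]]
t=12: [C=p | E={p↦2} | S={0↦1, 1↦6, 2↦2} | K=[subR :: mulR]]
t=13: [C=p | E={p↦2} | S={0↦1, 1↦6, 2↦2} | K=[subL(2) :: mulR]]
t=14: [C=(if0 (p - -2) then 1 else p) | E={p↦2} | S={0↦1, 1↦6, 2↦2} | K=[mulL(0)]]
t=15: [C=(p - -2) | E={p↦2} | S={0↦1, 1↦6, 2↦2} | K=[if0 :: mulL(0)]]
t=16: [C=p | E={p↦2} | S={0↦1, 1↦6, 2↦2} | K=[subR :: if0 :: mulL(0)]]
t=17: [C=-2 | E={p↦2} | S={0↦1, 1↦6, 2↦2} | K=[subL(2) :: if0 :: mulL(0)]]
t=18: [C=p | E={p↦2} | S={0↦1, 1↦6, 2↦2} | K=[mulL(0)]]
→ final value 0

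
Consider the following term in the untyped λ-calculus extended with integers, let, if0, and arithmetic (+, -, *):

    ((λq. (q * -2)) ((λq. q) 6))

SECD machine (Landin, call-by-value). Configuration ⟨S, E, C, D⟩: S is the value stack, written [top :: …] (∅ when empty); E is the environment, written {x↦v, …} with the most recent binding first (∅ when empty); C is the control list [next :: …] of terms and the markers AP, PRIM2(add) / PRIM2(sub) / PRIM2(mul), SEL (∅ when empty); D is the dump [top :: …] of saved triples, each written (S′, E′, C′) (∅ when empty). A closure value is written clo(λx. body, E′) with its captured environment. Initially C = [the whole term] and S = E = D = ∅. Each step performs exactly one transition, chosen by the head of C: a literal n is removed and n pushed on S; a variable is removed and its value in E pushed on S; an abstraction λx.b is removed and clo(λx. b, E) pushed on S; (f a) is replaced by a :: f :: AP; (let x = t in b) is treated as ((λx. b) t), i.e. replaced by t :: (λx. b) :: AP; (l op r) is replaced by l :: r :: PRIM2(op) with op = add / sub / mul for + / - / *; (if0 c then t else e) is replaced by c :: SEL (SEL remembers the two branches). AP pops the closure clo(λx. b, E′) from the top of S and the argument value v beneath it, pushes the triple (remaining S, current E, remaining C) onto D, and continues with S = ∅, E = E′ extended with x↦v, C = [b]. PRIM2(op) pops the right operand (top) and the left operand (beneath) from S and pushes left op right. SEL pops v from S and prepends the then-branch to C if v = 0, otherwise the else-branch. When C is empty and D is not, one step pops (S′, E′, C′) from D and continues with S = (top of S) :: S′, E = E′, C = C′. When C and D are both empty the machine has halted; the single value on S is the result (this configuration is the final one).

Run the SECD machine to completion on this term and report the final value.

Answer: -12

Machine steps:
t=0: [S=∅ | E=∅ | C=[((λq. (q * -2)) ((λq. q) 6))] | D=∅]
t=1: [S=∅ | E=∅ | C=[((λq. q) 6) :: (λq. (q * -2)) :: AP] | D=∅]
t=2: [S=∅ | E=∅ | C=[6 :: (λq. q) :: AP :: (λq. (q * -2)) :: AP] | D=∅]
t=3: [S=[6] | E=∅ | C=[(λq. q) :: AP :: (λq. (q * -2)) :: AP] | D=∅]
t=4: [S=[clo(λq. q, ∅) :: 6] | E=∅ | C=[AP :: (λq. (q * -2)) :: AP] | D=∅]
t=5: [S=∅ | E={q↦6} | C=[q] | D=[(∅, ∅, [(λq. (q * -2)) :: AP])]]
t=6: [S=[6] | E={q↦6} | C=∅ | D=[(∅, ∅, [(λq. (q * -2)) :: AP])]]
t=7: [S=[6] | E=∅ | C=[(λq. (q * -2)) :: AP] | D=∅]
t=8: [S=[clo(λq. (q * -2), ∅) :: 6] | E=∅ | C=[AP] | D=∅]
t=9: [S=∅ | E={q↦6} | C=[(q * -2)] | D=[(∅, ∅, ∅)]]
t=10: [S=∅ | E={q↦6} | C=[q :: -2 :: PRIM2(mul)] | D=[(∅, ∅, ∅)]]
t=11: [S=[6] | E={q↦6} | C=[-2 :: PRIM2(mul)] | D=[(∅, ∅, ∅)]]
t=12: [S=[-2 :: 6] | E={q↦6} | C=[PRIM2(mul)] | D=[(∅, ∅, ∅)]]
t=13: [S=[-12] | E={q↦6} | C=∅ | D=[(∅, ∅, ∅)]]
t=14: [S=[-12] | E=∅ | C=∅ | D=∅]
→ final value -12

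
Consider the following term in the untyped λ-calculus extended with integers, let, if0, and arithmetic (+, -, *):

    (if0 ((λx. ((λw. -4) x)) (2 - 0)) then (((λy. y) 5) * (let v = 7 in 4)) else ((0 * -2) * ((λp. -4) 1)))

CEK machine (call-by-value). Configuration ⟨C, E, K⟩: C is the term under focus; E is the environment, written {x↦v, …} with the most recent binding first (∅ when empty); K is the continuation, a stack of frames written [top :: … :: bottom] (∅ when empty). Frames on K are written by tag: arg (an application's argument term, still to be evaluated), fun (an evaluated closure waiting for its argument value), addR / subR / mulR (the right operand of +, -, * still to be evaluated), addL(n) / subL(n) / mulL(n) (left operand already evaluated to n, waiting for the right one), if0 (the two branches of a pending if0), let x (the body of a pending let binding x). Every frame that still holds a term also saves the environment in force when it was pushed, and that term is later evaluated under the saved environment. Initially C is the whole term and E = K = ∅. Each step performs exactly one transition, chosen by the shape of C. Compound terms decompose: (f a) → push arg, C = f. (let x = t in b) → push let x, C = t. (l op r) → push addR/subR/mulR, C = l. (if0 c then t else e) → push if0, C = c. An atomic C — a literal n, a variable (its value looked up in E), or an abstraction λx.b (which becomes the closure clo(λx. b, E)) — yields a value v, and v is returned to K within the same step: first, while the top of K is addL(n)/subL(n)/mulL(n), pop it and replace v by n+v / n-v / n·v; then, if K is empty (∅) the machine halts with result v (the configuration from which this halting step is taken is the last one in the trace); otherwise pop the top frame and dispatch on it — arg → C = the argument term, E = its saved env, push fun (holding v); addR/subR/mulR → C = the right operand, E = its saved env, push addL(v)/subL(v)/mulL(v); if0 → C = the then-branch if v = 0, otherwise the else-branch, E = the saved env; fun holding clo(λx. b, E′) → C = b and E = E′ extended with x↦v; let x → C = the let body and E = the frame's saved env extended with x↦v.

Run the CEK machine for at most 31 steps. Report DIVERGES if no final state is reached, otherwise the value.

Answer: 0

Execution trace:
0. <C=(if0 ((λx. ((λw. -4) x)) (2 - 0)) then (((λy. y) 5) * (let v = 7 in 4)) else ((0 * -2) * ((λp. -4) 1))), E=∅, K=∅>
1. <C=((λx. ((λw. -4) x)) (2 - 0)), E=∅, K=[if0]>
2. <C=(λx. ((λw. -4) x)), E=∅, K=[arg :: if0]>
3. <C=(2 - 0), E=∅, K=[fun :: if0]>
4. <C=2, E=∅, K=[subR :: fun :: if0]>
5. <C=0, E=∅, K=[subL(2) :: fun :: if0]>
6. <C=((λw. -4) x), E={x↦2}, K=[if0]>
7. <C=(λw. -4), E={x↦2}, K=[arg :: if0]>
8. <C=x, E={x↦2}, K=[fun :: if0]>
9. <C=-4, E={w↦2, x↦2}, K=[if0]>
10. <C=((0 * -2) * ((λp. -4) 1)), E=∅, K=∅>
11. <C=(0 * -2), E=∅, K=[mulR]>
12. <C=0, E=∅, K=[mulR :: mulR]>
13. <C=-2, E=∅, K=[mulL(0) :: mulR]>
14. <C=((λp. -4) 1), E=∅, K=[mulL(0)]>
15. <C=(λp. -4), E=∅, K=[arg :: mulL(0)]>
16. <C=1, E=∅, K=[fun :: mulL(0)]>
17. <C=-4, E={p↦1}, K=[mulL(0)]>
→ final value 0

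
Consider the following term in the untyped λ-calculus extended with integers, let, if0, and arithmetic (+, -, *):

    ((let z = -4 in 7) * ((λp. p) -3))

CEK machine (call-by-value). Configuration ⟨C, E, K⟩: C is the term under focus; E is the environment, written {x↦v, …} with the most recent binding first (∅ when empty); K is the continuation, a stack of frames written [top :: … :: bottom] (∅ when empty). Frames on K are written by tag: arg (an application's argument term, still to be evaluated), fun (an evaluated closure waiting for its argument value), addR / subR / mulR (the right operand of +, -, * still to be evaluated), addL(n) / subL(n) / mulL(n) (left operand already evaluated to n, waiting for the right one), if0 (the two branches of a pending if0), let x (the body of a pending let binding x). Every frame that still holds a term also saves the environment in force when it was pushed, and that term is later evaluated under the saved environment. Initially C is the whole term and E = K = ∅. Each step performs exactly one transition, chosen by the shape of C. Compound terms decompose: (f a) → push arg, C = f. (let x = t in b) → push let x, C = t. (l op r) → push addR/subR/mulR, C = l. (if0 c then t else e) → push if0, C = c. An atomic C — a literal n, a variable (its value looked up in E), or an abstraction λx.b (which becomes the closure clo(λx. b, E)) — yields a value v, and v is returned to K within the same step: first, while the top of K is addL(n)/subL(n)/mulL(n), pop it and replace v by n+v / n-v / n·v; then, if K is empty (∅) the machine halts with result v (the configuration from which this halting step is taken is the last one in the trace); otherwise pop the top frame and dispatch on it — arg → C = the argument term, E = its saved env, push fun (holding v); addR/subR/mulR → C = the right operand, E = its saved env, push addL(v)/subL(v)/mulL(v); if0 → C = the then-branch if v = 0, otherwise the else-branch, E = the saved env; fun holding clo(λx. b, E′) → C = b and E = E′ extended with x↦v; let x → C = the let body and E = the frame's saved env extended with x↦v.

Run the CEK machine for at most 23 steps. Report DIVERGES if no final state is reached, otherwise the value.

t=0: ⟨C=((let z = -4 in 7) * ((λp. p) -3)); E=∅; K=∅⟩
t=1: ⟨C=(let z = -4 in 7); E=∅; K=[mulR]⟩
t=2: ⟨C=-4; E=∅; K=[let z :: mulR]⟩
t=3: ⟨C=7; E={z↦-4}; K=[mulR]⟩
t=4: ⟨C=((λp. p) -3); E=∅; K=[mulL(7)]⟩
t=5: ⟨C=(λp. p); E=∅; K=[arg :: mulL(7)]⟩
t=6: ⟨C=-3; E=∅; K=[fun :: mulL(7)]⟩
t=7: ⟨C=p; E={p↦-3}; K=[mulL(7)]⟩
→ final value -21

Answer: -21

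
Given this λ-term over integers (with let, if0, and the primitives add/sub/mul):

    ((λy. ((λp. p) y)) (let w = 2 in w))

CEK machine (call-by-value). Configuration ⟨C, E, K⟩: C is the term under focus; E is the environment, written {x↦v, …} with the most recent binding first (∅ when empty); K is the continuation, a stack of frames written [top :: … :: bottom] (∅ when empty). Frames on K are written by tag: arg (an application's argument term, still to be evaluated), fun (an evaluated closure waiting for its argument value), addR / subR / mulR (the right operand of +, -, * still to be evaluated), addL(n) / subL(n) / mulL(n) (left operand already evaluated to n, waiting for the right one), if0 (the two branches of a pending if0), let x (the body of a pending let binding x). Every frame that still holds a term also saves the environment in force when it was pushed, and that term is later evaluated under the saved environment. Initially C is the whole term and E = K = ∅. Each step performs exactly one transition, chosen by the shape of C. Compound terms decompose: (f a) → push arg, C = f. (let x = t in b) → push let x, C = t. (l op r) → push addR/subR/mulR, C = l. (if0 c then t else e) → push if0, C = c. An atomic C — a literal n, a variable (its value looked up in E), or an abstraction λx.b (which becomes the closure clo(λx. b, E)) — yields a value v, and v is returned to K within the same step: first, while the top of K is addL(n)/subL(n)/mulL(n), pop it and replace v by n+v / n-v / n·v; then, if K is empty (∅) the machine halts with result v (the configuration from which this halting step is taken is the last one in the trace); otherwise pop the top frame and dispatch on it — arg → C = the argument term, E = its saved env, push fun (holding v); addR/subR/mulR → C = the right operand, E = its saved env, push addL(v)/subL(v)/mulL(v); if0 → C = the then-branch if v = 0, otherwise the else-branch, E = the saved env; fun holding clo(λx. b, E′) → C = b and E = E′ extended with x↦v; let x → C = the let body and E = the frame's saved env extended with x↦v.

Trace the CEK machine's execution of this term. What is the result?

t=0: [C=((λy. ((λp. p) y)) (let w = 2 in w)) | E=∅ | K=∅]
t=1: [C=(λy. ((λp. p) y)) | E=∅ | K=[arg]]
t=2: [C=(let w = 2 in w) | E=∅ | K=[fun]]
t=3: [C=2 | E=∅ | K=[let w :: fun]]
t=4: [C=w | E={w↦2} | K=[fun]]
t=5: [C=((λp. p) y) | E={y↦2} | K=∅]
t=6: [C=(λp. p) | E={y↦2} | K=[arg]]
t=7: [C=y | E={y↦2} | K=[fun]]
t=8: [C=p | E={p↦2, y↦2} | K=∅]
→ final value 2

Answer: 2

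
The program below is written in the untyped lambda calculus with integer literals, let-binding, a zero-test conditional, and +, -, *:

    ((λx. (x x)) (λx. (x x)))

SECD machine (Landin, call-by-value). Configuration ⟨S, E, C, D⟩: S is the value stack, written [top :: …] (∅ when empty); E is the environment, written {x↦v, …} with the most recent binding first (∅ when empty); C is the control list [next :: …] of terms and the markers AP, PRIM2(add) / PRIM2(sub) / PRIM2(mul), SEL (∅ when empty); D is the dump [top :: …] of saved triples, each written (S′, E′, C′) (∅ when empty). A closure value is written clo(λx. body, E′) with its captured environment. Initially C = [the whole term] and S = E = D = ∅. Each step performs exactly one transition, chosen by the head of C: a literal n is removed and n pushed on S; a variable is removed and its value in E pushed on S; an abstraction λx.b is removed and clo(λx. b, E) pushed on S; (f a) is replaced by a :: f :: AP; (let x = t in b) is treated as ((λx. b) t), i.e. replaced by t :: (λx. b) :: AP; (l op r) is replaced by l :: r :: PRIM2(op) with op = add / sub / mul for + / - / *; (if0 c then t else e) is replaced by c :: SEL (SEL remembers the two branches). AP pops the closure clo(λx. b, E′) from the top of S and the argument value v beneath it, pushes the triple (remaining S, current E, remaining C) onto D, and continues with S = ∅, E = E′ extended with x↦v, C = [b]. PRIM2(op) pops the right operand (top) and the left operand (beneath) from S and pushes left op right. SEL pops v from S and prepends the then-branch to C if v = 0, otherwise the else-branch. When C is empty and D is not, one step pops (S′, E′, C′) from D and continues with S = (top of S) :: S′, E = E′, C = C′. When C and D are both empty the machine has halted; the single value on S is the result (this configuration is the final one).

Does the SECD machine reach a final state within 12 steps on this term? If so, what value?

Answer: DIVERGES (no final state within 12 steps)

Machine steps:
0. [S=∅ | E=∅ | C=[((λx. (x x)) (λx. (x x)))] | D=∅]
1. [S=∅ | E=∅ | C=[(λx. (x x)) :: (λx. (x x)) :: AP] | D=∅]
2. [S=[clo(λx. (x x), ∅)] | E=∅ | C=[(λx. (x x)) :: AP] | D=∅]
3. [S=[clo(λx. (x x), ∅) :: clo(λx. (x x), ∅)] | E=∅ | C=[AP] | D=∅]
4. [S=∅ | E={x↦clo(λx. (x x), ∅)} | C=[(x x)] | D=[(∅, ∅, ∅)]]
5. [S=∅ | E={x↦clo(λx. (x x), ∅)} | C=[x :: x :: AP] | D=[(∅, ∅, ∅)]]
6. [S=[clo(λx. (x x), ∅)] | E={x↦clo(λx. (x x), ∅)} | C=[x :: AP] | D=[(∅, ∅, ∅)]]
7. [S=[clo(λx. (x x), ∅) :: clo(λx. (x x), ∅)] | E={x↦clo(λx. (x x), ∅)} | C=[AP] | D=[(∅, ∅, ∅)]]
8. [S=∅ | E={x↦clo(λx. (x x), ∅)} | C=[(x x)] | D=[(∅, {x↦clo(λx. (x x), ∅)}, ∅) :: (∅, ∅, ∅)]]
9. [S=∅ | E={x↦clo(λx. (x x), ∅)} | C=[x :: x :: AP] | D=[(∅, {x↦clo(λx. (x x), ∅)}, ∅) :: (∅, ∅, ∅)]]
10. [S=[clo(λx. (x x), ∅)] | E={x↦clo(λx. (x x), ∅)} | C=[x :: AP] | D=[(∅, {x↦clo(λx. (x x), ∅)}, ∅) :: (∅, ∅, ∅)]]
11. [S=[clo(λx. (x x), ∅) :: clo(λx. (x x), ∅)] | E={x↦clo(λx. (x x), ∅)} | C=[AP] | D=[(∅, {x↦clo(λx. (x x), ∅)}, ∅) :: (∅, ∅, ∅)]]
12. [S=∅ | E={x↦clo(λx. (x x), ∅)} | C=[(x x)] | D=[(∅, {x↦clo(λx. (x x), ∅)}, ∅) :: (∅, {x↦clo(λx. (x x), ∅)}, ∅) :: (∅, ∅, ∅)]]
→ 12 transitions taken and the configuration is still not final: no result within 12 steps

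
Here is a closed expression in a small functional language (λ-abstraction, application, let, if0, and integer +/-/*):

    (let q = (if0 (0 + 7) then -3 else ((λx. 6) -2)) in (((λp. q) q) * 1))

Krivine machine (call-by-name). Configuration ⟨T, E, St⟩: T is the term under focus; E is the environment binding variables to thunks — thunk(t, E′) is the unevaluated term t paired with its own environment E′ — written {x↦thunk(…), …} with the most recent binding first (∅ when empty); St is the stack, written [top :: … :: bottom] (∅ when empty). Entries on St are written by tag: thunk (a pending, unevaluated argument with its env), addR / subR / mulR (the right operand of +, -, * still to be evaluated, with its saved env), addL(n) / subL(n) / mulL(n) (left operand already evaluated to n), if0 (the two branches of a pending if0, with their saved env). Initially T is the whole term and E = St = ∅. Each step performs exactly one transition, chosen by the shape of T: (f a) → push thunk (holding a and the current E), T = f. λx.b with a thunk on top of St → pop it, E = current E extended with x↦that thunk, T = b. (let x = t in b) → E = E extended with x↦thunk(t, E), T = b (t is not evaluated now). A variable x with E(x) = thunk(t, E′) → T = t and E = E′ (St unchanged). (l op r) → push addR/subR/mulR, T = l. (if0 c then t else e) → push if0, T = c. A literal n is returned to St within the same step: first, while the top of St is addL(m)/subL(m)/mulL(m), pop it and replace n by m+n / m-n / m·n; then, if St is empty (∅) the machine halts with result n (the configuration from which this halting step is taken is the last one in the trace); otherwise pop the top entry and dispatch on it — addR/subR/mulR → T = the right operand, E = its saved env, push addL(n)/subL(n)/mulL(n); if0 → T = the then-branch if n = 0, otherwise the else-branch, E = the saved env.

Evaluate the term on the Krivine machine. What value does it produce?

Answer: 6

Execution trace:
0. [T=(let q = (if0 (0 + 7) then -3 else ((λx. 6) -2)) in (((λp. q) q) * 1)) | E=∅ | St=∅]
1. [T=(((λp. q) q) * 1) | E={q↦thunk((if0 (0 + 7) then -3 else ((λx. 6) -2)), ∅)} | St=∅]
2. [T=((λp. q) q) | E={q↦thunk((if0 (0 + 7) then -3 else ((λx. 6) -2)), ∅)} | St=[mulR]]
3. [T=(λp. q) | E={q↦thunk((if0 (0 + 7) then -3 else ((λx. 6) -2)), ∅)} | St=[thunk :: mulR]]
4. [T=q | E={p↦thunk(q, {q↦thunk((if0 (0 + 7) then -3 else ((λx. 6) -2)), ∅)}), q↦thunk((if0 (0 + 7) then -3 else ((λx. 6) -2)), ∅)} | St=[mulR]]
5. [T=(if0 (0 + 7) then -3 else ((λx. 6) -2)) | E=∅ | St=[mulR]]
6. [T=(0 + 7) | E=∅ | St=[if0 :: mulR]]
7. [T=0 | E=∅ | St=[addR :: if0 :: mulR]]
8. [T=7 | E=∅ | St=[addL(0) :: if0 :: mulR]]
9. [T=((λx. 6) -2) | E=∅ | St=[mulR]]
10. [T=(λx. 6) | E=∅ | St=[thunk :: mulR]]
11. [T=6 | E={x↦thunk(-2, ∅)} | St=[mulR]]
12. [T=1 | E={q↦thunk((if0 (0 + 7) then -3 else ((λx. 6) -2)), ∅)} | St=[mulL(6)]]
→ final value 6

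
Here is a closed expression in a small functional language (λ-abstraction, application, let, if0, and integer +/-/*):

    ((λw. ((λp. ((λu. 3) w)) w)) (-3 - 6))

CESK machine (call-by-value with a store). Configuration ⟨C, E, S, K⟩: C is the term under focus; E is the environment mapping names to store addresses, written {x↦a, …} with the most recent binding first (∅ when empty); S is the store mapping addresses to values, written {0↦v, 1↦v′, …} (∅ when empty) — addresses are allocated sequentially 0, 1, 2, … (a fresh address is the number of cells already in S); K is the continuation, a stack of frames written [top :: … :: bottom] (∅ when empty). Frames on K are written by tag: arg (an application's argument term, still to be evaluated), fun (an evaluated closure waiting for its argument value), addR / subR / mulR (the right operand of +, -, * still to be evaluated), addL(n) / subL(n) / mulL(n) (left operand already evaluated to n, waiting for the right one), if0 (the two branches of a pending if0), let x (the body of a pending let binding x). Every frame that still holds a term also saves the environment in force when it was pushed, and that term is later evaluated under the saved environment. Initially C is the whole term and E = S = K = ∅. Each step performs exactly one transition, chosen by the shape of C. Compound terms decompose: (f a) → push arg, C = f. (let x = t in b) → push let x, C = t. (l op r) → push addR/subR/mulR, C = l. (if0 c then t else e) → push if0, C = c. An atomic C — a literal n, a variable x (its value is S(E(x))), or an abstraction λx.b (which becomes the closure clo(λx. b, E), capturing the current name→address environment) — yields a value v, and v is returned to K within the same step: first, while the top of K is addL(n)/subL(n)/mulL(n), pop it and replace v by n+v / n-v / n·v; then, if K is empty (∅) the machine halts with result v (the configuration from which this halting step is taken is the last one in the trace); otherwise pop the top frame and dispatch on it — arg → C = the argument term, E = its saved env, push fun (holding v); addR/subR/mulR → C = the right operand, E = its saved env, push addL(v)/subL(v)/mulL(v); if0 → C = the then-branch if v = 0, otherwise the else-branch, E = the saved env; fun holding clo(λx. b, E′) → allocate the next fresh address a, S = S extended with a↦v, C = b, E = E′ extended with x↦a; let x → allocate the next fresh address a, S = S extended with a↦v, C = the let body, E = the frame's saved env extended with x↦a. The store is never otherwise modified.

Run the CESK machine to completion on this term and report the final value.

Answer: 3

Execution trace:
[0] ⟨C=((λw. ((λp. ((λu. 3) w)) w)) (-3 - 6)); E=∅; S=∅; K=∅⟩
[1] ⟨C=(λw. ((λp. ((λu. 3) w)) w)); E=∅; S=∅; K=[arg]⟩
[2] ⟨C=(-3 - 6); E=∅; S=∅; K=[fun]⟩
[3] ⟨C=-3; E=∅; S=∅; K=[subR :: fun]⟩
[4] ⟨C=6; E=∅; S=∅; K=[subL(-3) :: fun]⟩
[5] ⟨C=((λp. ((λu. 3) w)) w); E={w↦0}; S={0↦-9}; K=∅⟩
[6] ⟨C=(λp. ((λu. 3) w)); E={w↦0}; S={0↦-9}; K=[arg]⟩
[7] ⟨C=w; E={w↦0}; S={0↦-9}; K=[fun]⟩
[8] ⟨C=((λu. 3) w); E={p↦1, w↦0}; S={0↦-9, 1↦-9}; K=∅⟩
[9] ⟨C=(λu. 3); E={p↦1, w↦0}; S={0↦-9, 1↦-9}; K=[arg]⟩
[10] ⟨C=w; E={p↦1, w↦0}; S={0↦-9, 1↦-9}; K=[fun]⟩
[11] ⟨C=3; E={u↦2, p↦1, w↦0}; S={0↦-9, 1↦-9, 2↦-9}; K=∅⟩
→ final value 3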